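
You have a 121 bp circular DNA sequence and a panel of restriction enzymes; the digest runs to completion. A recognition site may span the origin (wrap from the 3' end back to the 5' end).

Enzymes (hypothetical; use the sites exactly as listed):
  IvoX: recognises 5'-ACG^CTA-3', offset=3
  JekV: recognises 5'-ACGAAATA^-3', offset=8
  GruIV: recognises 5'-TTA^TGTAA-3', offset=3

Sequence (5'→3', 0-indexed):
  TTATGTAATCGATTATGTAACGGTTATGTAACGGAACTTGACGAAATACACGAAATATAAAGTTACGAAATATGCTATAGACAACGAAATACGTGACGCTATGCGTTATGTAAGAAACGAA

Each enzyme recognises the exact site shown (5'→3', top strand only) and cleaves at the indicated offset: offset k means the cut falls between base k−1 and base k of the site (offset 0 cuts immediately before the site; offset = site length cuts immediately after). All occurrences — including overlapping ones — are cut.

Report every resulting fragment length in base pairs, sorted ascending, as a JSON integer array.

[7,9,10,11,12,15,16,19,22]

Per-enzyme occurrences:
  IvoX ACGCTA/3: at [95] ⇒ [98]
  JekV ACGAAATA/8: at [40, 49, 64, 83] ⇒ [48, 57, 72, 91]
  GruIV TTATGTAA/3: at [0, 12, 23, 105] ⇒ [3, 15, 26, 108]

Pooled cuts: [3, 15, 26, 48, 57, 72, 91, 98, 108]

Fragment lengths:
  3→15: 12 bp
  15→26: 11 bp
  26→48: 22 bp
  48→57: 9 bp
  57→72: 15 bp
  72→91: 19 bp
  91→98: 7 bp
  98→108: 10 bp
  108→3 (wrap): 121-108+3 = 16 bp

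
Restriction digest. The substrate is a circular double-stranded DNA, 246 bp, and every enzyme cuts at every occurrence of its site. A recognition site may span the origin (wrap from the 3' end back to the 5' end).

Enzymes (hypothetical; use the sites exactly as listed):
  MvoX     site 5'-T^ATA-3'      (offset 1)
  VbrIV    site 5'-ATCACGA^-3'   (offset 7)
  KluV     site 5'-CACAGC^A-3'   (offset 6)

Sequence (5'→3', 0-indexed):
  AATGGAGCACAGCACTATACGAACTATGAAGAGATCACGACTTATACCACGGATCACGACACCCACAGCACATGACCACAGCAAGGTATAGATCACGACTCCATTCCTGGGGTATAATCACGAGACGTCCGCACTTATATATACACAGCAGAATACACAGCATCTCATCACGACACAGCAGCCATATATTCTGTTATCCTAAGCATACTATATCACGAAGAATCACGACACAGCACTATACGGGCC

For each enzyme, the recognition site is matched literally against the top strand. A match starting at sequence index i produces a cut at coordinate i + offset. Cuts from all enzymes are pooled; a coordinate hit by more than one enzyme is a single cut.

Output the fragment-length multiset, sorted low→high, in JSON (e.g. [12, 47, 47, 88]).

Site scan:
  MvoX TATA/1: at [15, 42, 86, 112, 135, 137, 139, 184, 208, 236] ⇒ [16, 43, 87, 113, 136, 138, 140, 185, 209, 237]
  VbrIV ATCACGA/7: at [33, 52, 91, 116, 166, 211, 221] ⇒ [40, 59, 98, 123, 173, 218, 228]
  KluV CACAGCA/6: at [7, 63, 76, 143, 155, 173, 228] ⇒ [13, 69, 82, 149, 161, 179, 234]

All cut coordinates (distinct, sorted): [13, 16, 40, 43, 59, 69, 82, 87, 98, 113, 123, 136, 138, 140, 149, 161, 173, 179, 185, 209, 218, 228, 234, 237]

Fragments:
  13→16: 3 bp
  16→40: 24 bp
  40→43: 3 bp
  43→59: 16 bp
  59→69: 10 bp
  69→82: 13 bp
  82→87: 5 bp
  87→98: 11 bp
  98→113: 15 bp
  113→123: 10 bp
  123→136: 13 bp
  136→138: 2 bp
  138→140: 2 bp
  140→149: 9 bp
  149→161: 12 bp
  161→173: 12 bp
  173→179: 6 bp
  179→185: 6 bp
  185→209: 24 bp
  209→218: 9 bp
  218→228: 10 bp
  228→234: 6 bp
  234→237: 3 bp
  237→13 (wrap): 246-237+13 = 22 bp

[2,2,3,3,3,5,6,6,6,9,9,10,10,10,11,12,12,13,13,15,16,22,24,24]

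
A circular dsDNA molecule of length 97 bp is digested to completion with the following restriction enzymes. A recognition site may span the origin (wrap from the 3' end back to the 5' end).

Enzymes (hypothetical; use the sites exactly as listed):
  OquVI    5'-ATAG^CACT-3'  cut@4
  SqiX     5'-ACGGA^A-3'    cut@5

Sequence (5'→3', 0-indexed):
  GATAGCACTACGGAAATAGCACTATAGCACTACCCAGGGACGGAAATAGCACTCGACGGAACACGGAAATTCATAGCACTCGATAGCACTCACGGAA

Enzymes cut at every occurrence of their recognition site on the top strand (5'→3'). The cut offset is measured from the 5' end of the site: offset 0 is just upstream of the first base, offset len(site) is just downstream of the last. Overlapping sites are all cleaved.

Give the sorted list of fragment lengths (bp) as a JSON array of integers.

Scan for sites:
  OquVI ATAGCACT/4: at [1, 15, 23, 45, 72, 82] ⇒ [5, 19, 27, 49, 76, 86]
  SqiX ACGGAA/5: at [9, 39, 55, 62, 91] ⇒ [14, 44, 60, 67, 96]

Pooled cuts: [5, 14, 19, 27, 44, 49, 60, 67, 76, 86, 96]

Fragment lengths:
  5→14: 9 bp
  14→19: 5 bp
  19→27: 8 bp
  27→44: 17 bp
  44→49: 5 bp
  49→60: 11 bp
  60→67: 7 bp
  67→76: 9 bp
  76→86: 10 bp
  86→96: 10 bp
  96→5 (wrap): 97-96+5 = 6 bp

[5,5,6,7,8,9,9,10,10,11,17]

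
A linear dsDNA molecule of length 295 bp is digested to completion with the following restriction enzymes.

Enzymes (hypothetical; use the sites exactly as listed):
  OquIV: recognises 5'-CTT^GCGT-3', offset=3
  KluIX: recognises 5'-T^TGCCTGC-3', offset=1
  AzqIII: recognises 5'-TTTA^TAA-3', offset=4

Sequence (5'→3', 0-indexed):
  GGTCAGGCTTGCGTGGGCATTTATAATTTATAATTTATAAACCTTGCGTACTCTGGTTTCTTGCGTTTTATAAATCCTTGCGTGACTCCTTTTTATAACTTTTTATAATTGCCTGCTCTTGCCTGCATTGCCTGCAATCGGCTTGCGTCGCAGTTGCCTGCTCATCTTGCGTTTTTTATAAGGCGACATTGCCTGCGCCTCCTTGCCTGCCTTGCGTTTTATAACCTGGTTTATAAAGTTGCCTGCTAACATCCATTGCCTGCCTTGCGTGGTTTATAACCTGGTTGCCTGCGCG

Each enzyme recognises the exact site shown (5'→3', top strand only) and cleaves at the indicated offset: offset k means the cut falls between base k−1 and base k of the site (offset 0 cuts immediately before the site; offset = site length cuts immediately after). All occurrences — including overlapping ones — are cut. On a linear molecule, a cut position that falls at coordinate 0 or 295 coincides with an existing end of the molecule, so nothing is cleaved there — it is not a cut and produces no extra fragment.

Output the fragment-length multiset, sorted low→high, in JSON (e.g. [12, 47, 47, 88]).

[4,6,7,7,8,8,8,9,9,9,10,10,10,10,10,10,10,10,10,11,12,13,14,14,16,16,17,17]

Site scan:
  OquIV (CTTGCGT, off=3): starts [7, 42, 59, 76, 141, 165, 210, 263] → cuts [10, 45, 62, 79, 144, 168, 213, 266]
  KluIX (TTGCCTGC, off=1): starts [108, 118, 127, 153, 188, 202, 238, 255, 284] → cuts [109, 119, 128, 154, 189, 203, 239, 256, 285]
  AzqIII (TTTATAA, off=4): starts [19, 26, 33, 66, 91, 101, 174, 217, 229, 272] → cuts [23, 30, 37, 70, 95, 105, 178, 221, 233, 276]

Pooled cuts: [10, 23, 30, 37, 45, 62, 70, 79, 95, 105, 109, 119, 128, 144, 154, 168, 178, 189, 203, 213, 221, 233, 239, 256, 266, 276, 285]

Fragments:
  [0,10): 10 bp
  [10,23): 13 bp
  [23,30): 7 bp
  [30,37): 7 bp
  [37,45): 8 bp
  [45,62): 17 bp
  [62,70): 8 bp
  [70,79): 9 bp
  [79,95): 16 bp
  [95,105): 10 bp
  [105,109): 4 bp
  [109,119): 10 bp
  [119,128): 9 bp
  [128,144): 16 bp
  [144,154): 10 bp
  [154,168): 14 bp
  [168,178): 10 bp
  [178,189): 11 bp
  [189,203): 14 bp
  [203,213): 10 bp
  [213,221): 8 bp
  [221,233): 12 bp
  [233,239): 6 bp
  [239,256): 17 bp
  [256,266): 10 bp
  [266,276): 10 bp
  [276,285): 9 bp
  [285,295): 10 bp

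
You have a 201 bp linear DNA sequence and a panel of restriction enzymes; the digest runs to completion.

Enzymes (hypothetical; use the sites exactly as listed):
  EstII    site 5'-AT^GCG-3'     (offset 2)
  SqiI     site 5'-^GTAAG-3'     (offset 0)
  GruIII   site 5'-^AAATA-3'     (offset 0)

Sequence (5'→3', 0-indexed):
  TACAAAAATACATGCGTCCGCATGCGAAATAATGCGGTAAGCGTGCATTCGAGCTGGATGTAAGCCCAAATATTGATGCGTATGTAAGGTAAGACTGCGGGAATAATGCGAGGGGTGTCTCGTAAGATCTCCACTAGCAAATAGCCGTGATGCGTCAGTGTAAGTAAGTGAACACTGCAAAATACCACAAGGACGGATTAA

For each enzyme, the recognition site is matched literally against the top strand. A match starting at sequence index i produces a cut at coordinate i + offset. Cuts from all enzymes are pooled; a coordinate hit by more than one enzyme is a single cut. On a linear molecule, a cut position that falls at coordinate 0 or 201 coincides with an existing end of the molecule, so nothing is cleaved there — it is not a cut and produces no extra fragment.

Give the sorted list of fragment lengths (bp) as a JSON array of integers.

Scan for sites:
  EstII ATGCG/2: at [11, 21, 31, 75, 105, 149] ⇒ [13, 23, 33, 77, 107, 151]
  SqiI GTAAG/0: at [36, 59, 83, 88, 121, 159, 163] ⇒ [36, 59, 83, 88, 121, 159, 163]
  GruIII AAATA/0: at [5, 26, 67, 138, 179] ⇒ [5, 26, 67, 138, 179]

Pooled cuts: [5, 13, 23, 26, 33, 36, 59, 67, 77, 83, 88, 107, 121, 138, 151, 159, 163, 179]

Fragment lengths:
  [0,5): 5 bp
  [5,13): 8 bp
  [13,23): 10 bp
  [23,26): 3 bp
  [26,33): 7 bp
  [33,36): 3 bp
  [36,59): 23 bp
  [59,67): 8 bp
  [67,77): 10 bp
  [77,83): 6 bp
  [83,88): 5 bp
  [88,107): 19 bp
  [107,121): 14 bp
  [121,138): 17 bp
  [138,151): 13 bp
  [151,159): 8 bp
  [159,163): 4 bp
  [163,179): 16 bp
  [179,201): 22 bp

[3,3,4,5,5,6,7,8,8,8,10,10,13,14,16,17,19,22,23]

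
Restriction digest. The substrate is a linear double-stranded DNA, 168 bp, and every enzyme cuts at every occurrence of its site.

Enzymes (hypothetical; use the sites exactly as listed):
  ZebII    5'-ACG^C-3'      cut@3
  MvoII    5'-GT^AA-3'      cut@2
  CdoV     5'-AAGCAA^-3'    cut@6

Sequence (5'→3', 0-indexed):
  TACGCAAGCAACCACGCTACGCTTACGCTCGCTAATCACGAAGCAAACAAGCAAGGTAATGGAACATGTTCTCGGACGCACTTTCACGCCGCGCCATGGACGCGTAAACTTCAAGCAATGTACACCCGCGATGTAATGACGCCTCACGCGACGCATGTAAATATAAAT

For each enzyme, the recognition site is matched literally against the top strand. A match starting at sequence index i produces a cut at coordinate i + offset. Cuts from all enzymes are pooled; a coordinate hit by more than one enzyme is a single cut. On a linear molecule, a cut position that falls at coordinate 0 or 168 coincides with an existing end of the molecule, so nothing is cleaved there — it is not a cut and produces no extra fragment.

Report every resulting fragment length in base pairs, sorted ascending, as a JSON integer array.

[3,3,4,5,5,5,5,6,7,7,7,8,10,10,13,14,16,19,21]

Site scan:
  ZebII (ACGC, off=3): starts [1, 13, 18, 24, 75, 85, 99, 138, 145, 150] → cuts [4, 16, 21, 27, 78, 88, 102, 141, 148, 153]
  MvoII (GTAA, off=2): starts [55, 103, 132, 156] → cuts [57, 105, 134, 158]
  CdoV (AAGCAA, off=6): starts [5, 40, 48, 112] → cuts [11, 46, 54, 118]

All cut coordinates (distinct, sorted): [4, 11, 16, 21, 27, 46, 54, 57, 78, 88, 102, 105, 118, 134, 141, 148, 153, 158]

Fragments:
  [0,4): 4 bp
  [4,11): 7 bp
  [11,16): 5 bp
  [16,21): 5 bp
  [21,27): 6 bp
  [27,46): 19 bp
  [46,54): 8 bp
  [54,57): 3 bp
  [57,78): 21 bp
  [78,88): 10 bp
  [88,102): 14 bp
  [102,105): 3 bp
  [105,118): 13 bp
  [118,134): 16 bp
  [134,141): 7 bp
  [141,148): 7 bp
  [148,153): 5 bp
  [153,158): 5 bp
  [158,168): 10 bp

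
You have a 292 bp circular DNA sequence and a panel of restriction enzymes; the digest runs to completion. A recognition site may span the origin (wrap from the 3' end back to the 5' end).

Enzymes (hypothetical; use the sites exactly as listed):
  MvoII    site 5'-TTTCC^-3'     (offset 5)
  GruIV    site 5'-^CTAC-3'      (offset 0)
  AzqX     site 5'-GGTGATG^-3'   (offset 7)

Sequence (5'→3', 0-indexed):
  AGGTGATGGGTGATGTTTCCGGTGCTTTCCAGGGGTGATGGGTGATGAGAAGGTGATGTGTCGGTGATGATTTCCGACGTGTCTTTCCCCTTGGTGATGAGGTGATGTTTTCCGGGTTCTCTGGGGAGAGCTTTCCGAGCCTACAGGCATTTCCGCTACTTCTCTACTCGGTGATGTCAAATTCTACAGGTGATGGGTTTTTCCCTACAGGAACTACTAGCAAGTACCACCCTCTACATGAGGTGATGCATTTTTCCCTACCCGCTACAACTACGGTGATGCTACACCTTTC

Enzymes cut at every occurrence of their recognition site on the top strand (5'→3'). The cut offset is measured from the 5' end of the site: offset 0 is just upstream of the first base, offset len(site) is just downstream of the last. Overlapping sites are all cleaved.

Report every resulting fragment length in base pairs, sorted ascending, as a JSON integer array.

Site scan:
  MvoII TTTCC/5: at [15, 25, 70, 83, 108, 131, 149, 199, 252] ⇒ [20, 30, 75, 88, 113, 136, 154, 204, 257]
  GruIV CTAC/0: at [140, 155, 163, 183, 204, 213, 233, 257, 264, 270, 281] ⇒ [140, 155, 163, 183, 204, 213, 233, 257, 264, 270, 281]
  AzqX GGTGATG/7: at [1, 8, 33, 40, 51, 62, 92, 100, 169, 188, 241, 274] ⇒ [8, 15, 40, 47, 58, 69, 99, 107, 176, 195, 248, 281]

Pooled cuts: [8, 15, 20, 30, 40, 47, 58, 69, 75, 88, 99, 107, 113, 136, 140, 154, 155, 163, 176, 183, 195, 204, 213, 233, 248, 257, 264, 270, 281]

Fragments:
  8→15: 7 bp
  15→20: 5 bp
  20→30: 10 bp
  30→40: 10 bp
  40→47: 7 bp
  47→58: 11 bp
  58→69: 11 bp
  69→75: 6 bp
  75→88: 13 bp
  88→99: 11 bp
  99→107: 8 bp
  107→113: 6 bp
  113→136: 23 bp
  136→140: 4 bp
  140→154: 14 bp
  154→155: 1 bp
  155→163: 8 bp
  163→176: 13 bp
  176→183: 7 bp
  183→195: 12 bp
  195→204: 9 bp
  204→213: 9 bp
  213→233: 20 bp
  233→248: 15 bp
  248→257: 9 bp
  257→264: 7 bp
  264→270: 6 bp
  270→281: 11 bp
  281→8 (wrap): 292-281+8 = 19 bp

[1,4,5,6,6,6,7,7,7,7,8,8,9,9,9,10,10,11,11,11,11,12,13,13,14,15,19,20,23]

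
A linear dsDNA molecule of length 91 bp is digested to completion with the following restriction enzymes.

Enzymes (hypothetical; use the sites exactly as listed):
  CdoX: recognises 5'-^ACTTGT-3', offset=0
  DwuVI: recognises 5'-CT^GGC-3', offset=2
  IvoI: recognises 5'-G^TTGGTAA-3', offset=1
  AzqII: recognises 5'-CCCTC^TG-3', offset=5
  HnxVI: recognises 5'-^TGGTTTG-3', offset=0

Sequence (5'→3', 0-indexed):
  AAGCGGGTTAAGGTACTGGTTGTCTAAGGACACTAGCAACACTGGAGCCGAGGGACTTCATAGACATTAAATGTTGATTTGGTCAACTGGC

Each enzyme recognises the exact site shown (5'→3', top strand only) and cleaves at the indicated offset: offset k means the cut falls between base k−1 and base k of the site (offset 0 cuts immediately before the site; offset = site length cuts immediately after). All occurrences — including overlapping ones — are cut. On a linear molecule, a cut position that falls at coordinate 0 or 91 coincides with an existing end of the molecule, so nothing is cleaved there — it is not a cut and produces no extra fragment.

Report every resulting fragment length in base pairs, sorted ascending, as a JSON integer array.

Site scan:
  CdoX (ACTTGT, off=0): no sites
  DwuVI (CTGGC, off=2): starts [86] → cuts [88]
  IvoI (GTTGGTAA, off=1): no sites
  AzqII (CCCTCTG, off=5): no sites
  HnxVI (TGGTTTG, off=0): no sites

All cut coordinates (distinct, sorted): [88]

Fragment lengths:
  [0,88): 88 bp
  [88,91): 3 bp

[3,88]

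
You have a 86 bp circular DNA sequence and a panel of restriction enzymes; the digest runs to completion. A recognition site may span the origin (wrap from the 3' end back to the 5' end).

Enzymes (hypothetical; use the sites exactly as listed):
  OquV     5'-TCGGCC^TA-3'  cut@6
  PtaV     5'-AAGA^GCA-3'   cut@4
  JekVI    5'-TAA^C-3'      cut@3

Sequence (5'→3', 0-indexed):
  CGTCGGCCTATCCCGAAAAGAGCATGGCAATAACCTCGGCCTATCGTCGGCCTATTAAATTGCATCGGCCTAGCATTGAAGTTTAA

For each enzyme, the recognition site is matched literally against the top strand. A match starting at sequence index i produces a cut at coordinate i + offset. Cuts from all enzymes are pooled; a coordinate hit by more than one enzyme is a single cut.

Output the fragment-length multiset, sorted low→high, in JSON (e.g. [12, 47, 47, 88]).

[8,8,11,12,13,16,18]

Scan for sites:
  OquV (TCGGCCTA, off=6): starts [2, 35, 46, 64] → cuts [8, 41, 52, 70]
  PtaV (AAGAGCA, off=4): starts [17] → cuts [21]
  JekVI (TAAC, off=3): starts [30, 83] → cuts [0, 33]

All cut coordinates (distinct, sorted): [0, 8, 21, 33, 41, 52, 70]

Fragment lengths:
  0→8: 8 bp
  8→21: 13 bp
  21→33: 12 bp
  33→41: 8 bp
  41→52: 11 bp
  52→70: 18 bp
  70→0 (wrap): 86-70+0 = 16 bp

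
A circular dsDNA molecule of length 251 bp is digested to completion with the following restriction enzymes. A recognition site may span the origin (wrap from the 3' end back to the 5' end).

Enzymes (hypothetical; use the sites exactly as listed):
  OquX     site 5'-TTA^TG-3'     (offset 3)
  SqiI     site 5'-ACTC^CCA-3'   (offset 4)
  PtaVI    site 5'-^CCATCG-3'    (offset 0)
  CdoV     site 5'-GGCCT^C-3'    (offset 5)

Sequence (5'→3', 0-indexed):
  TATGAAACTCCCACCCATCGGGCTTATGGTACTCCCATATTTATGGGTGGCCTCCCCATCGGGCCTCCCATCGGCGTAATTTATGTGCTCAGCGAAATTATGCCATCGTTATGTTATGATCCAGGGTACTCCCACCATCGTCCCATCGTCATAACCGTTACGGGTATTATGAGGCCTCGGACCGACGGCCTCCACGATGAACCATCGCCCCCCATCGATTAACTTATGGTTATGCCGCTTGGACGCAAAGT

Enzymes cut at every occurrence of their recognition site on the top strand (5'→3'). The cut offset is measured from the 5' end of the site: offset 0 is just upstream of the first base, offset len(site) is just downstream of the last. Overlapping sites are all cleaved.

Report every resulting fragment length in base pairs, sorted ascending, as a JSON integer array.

[1,2,2,3,4,5,6,8,8,8,8,9,9,10,10,10,11,12,14,15,15,16,17,21,27]

Per-enzyme occurrences:
  OquX (TTATG, off=3): starts [23, 40, 80, 97, 108, 113, 166, 223, 229, 250] → cuts [2, 26, 43, 83, 100, 111, 116, 169, 226, 232]
  SqiI (ACTCCCA, off=4): starts [6, 30, 127] → cuts [10, 34, 131]
  PtaVI (CCATCG, off=0): starts [14, 55, 67, 102, 134, 142, 201, 211] → cuts [14, 55, 67, 102, 134, 142, 201, 211]
  CdoV (GGCCTC, off=5): starts [48, 61, 172, 186] → cuts [53, 66, 177, 191]

All cut coordinates (distinct, sorted): [2, 10, 14, 26, 34, 43, 53, 55, 66, 67, 83, 100, 102, 111, 116, 131, 134, 142, 169, 177, 191, 201, 211, 226, 232]

Fragment lengths:
  2→10: 8 bp
  10→14: 4 bp
  14→26: 12 bp
  26→34: 8 bp
  34→43: 9 bp
  43→53: 10 bp
  53→55: 2 bp
  55→66: 11 bp
  66→67: 1 bp
  67→83: 16 bp
  83→100: 17 bp
  100→102: 2 bp
  102→111: 9 bp
  111→116: 5 bp
  116→131: 15 bp
  131→134: 3 bp
  134→142: 8 bp
  142→169: 27 bp
  169→177: 8 bp
  177→191: 14 bp
  191→201: 10 bp
  201→211: 10 bp
  211→226: 15 bp
  226→232: 6 bp
  232→2 (wrap): 251-232+2 = 21 bp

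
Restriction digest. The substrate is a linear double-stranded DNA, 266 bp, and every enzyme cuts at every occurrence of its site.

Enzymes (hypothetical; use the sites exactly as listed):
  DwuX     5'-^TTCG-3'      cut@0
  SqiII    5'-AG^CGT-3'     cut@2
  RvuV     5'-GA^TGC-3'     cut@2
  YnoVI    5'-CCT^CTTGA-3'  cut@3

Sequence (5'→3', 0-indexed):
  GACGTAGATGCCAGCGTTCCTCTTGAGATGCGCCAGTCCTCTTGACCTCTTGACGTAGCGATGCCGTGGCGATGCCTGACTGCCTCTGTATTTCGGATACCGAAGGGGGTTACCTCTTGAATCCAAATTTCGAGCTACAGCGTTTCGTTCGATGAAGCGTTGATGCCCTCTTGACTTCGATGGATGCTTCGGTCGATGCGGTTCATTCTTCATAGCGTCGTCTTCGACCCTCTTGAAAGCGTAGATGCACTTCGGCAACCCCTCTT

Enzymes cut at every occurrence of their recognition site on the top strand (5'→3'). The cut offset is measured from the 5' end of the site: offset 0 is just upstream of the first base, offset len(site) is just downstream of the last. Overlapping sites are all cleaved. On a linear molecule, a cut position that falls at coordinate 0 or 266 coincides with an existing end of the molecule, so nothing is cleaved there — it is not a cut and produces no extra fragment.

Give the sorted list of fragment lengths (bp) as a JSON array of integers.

Per-enzyme occurrences:
  DwuX TTCG/0: at [91, 128, 143, 147, 175, 187, 222, 250] ⇒ [91, 128, 143, 147, 175, 187, 222, 250]
  SqiII AGCGT/2: at [12, 138, 155, 213, 237] ⇒ [14, 140, 157, 215, 239]
  RvuV GATGC/2: at [6, 26, 59, 70, 161, 182, 194, 243] ⇒ [8, 28, 61, 72, 163, 184, 196, 245]
  YnoVI CCTCTTGA/3: at [18, 37, 45, 112, 166, 228] ⇒ [21, 40, 48, 115, 169, 231]

All cut coordinates (distinct, sorted): [8, 14, 21, 28, 40, 48, 61, 72, 91, 115, 128, 140, 143, 147, 157, 163, 169, 175, 184, 187, 196, 215, 222, 231, 239, 245, 250]

Fragment lengths:
  [0,8): 8 bp
  [8,14): 6 bp
  [14,21): 7 bp
  [21,28): 7 bp
  [28,40): 12 bp
  [40,48): 8 bp
  [48,61): 13 bp
  [61,72): 11 bp
  [72,91): 19 bp
  [91,115): 24 bp
  [115,128): 13 bp
  [128,140): 12 bp
  [140,143): 3 bp
  [143,147): 4 bp
  [147,157): 10 bp
  [157,163): 6 bp
  [163,169): 6 bp
  [169,175): 6 bp
  [175,184): 9 bp
  [184,187): 3 bp
  [187,196): 9 bp
  [196,215): 19 bp
  [215,222): 7 bp
  [222,231): 9 bp
  [231,239): 8 bp
  [239,245): 6 bp
  [245,250): 5 bp
  [250,266): 16 bp

[3,3,4,5,6,6,6,6,6,7,7,7,8,8,8,9,9,9,10,11,12,12,13,13,16,19,19,24]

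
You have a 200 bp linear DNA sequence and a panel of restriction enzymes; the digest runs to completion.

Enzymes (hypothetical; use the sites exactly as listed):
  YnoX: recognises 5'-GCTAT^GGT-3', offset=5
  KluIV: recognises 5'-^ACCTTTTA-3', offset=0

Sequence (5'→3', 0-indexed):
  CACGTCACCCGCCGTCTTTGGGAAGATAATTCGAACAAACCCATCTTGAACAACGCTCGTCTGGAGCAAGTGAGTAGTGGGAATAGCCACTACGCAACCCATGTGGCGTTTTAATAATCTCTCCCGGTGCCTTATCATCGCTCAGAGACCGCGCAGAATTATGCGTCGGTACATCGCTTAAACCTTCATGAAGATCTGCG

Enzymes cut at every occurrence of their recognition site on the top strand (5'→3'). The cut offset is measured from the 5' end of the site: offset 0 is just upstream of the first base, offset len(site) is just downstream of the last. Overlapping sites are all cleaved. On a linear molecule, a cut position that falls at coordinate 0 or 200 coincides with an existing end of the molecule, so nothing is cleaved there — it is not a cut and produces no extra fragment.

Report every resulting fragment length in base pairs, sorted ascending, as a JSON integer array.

Per-enzyme occurrences:
  YnoX (GCTATGGT, off=5): no sites
  KluIV (ACCTTTTA, off=0): no sites

All cut coordinates (distinct, sorted): ∅

Fragment lengths:
  no cuts → one linear fragment of 200 bp

[200]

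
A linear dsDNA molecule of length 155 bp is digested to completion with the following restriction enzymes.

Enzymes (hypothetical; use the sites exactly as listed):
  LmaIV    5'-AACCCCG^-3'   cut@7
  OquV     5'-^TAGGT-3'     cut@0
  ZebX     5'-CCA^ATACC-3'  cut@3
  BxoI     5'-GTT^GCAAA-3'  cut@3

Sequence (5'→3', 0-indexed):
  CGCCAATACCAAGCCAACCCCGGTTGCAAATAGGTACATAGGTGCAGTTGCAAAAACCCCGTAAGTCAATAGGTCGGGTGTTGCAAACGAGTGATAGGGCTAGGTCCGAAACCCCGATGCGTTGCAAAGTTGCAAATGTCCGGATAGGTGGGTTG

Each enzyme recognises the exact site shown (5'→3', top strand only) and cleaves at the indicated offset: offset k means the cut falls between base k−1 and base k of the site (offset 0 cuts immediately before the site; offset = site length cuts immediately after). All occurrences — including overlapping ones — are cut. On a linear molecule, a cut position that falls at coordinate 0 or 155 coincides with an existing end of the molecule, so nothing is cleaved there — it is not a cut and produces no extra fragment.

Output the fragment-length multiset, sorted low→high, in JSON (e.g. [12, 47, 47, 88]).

Scan for sites:
  LmaIV AACCCCG/7: at [15, 54, 109] ⇒ [22, 61, 116]
  OquV TAGGT/0: at [30, 38, 69, 100, 144] ⇒ [30, 38, 69, 100, 144]
  ZebX CCAATACC/3: at [2] ⇒ [5]
  BxoI GTTGCAAA/3: at [22, 46, 79, 120, 128] ⇒ [25, 49, 82, 123, 131]

All cut coordinates (distinct, sorted): [5, 22, 25, 30, 38, 49, 61, 69, 82, 100, 116, 123, 131, 144]

Fragment lengths:
  [0,5): 5 bp
  [5,22): 17 bp
  [22,25): 3 bp
  [25,30): 5 bp
  [30,38): 8 bp
  [38,49): 11 bp
  [49,61): 12 bp
  [61,69): 8 bp
  [69,82): 13 bp
  [82,100): 18 bp
  [100,116): 16 bp
  [116,123): 7 bp
  [123,131): 8 bp
  [131,144): 13 bp
  [144,155): 11 bp

[3,5,5,7,8,8,8,11,11,12,13,13,16,17,18]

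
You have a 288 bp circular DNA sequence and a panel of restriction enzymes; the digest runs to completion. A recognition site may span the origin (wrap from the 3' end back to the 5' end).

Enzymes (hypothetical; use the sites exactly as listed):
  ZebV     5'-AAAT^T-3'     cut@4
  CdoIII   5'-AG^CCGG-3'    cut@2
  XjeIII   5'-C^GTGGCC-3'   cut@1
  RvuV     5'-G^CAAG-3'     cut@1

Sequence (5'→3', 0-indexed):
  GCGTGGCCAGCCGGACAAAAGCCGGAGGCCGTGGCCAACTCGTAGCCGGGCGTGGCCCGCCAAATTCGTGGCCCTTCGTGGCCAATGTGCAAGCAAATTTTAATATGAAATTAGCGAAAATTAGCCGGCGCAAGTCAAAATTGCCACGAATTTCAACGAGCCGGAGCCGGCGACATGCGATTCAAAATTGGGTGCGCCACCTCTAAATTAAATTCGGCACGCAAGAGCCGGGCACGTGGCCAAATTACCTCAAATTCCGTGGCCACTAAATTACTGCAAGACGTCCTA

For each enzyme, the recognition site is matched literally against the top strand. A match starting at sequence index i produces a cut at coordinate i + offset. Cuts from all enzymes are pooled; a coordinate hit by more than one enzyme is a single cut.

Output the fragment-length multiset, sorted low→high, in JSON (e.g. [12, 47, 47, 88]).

[2,3,3,5,5,6,6,6,6,8,8,8,9,9,10,10,10,10,11,11,12,13,13,14,14,15,19,20,22]

Site scan:
  ZebV (AAATT, off=4): starts [61, 94, 107, 117, 137, 184, 204, 209, 241, 251, 267] → cuts [65, 98, 111, 121, 141, 188, 208, 213, 245, 255, 271]
  CdoIII (AGCCGG, off=2): starts [8, 19, 43, 122, 158, 164, 225] → cuts [10, 21, 45, 124, 160, 166, 227]
  XjeIII (CGTGGCC, off=1): starts [1, 29, 50, 66, 76, 234, 257] → cuts [2, 30, 51, 67, 77, 235, 258]
  RvuV (GCAAG, off=1): starts [88, 129, 220, 275] → cuts [89, 130, 221, 276]

Pooled cuts: [2, 10, 21, 30, 45, 51, 65, 67, 77, 89, 98, 111, 121, 124, 130, 141, 160, 166, 188, 208, 213, 221, 227, 235, 245, 255, 258, 271, 276]

Fragments:
  2→10: 8 bp
  10→21: 11 bp
  21→30: 9 bp
  30→45: 15 bp
  45→51: 6 bp
  51→65: 14 bp
  65→67: 2 bp
  67→77: 10 bp
  77→89: 12 bp
  89→98: 9 bp
  98→111: 13 bp
  111→121: 10 bp
  121→124: 3 bp
  124→130: 6 bp
  130→141: 11 bp
  141→160: 19 bp
  160→166: 6 bp
  166→188: 22 bp
  188→208: 20 bp
  208→213: 5 bp
  213→221: 8 bp
  221→227: 6 bp
  227→235: 8 bp
  235→245: 10 bp
  245→255: 10 bp
  255→258: 3 bp
  258→271: 13 bp
  271→276: 5 bp
  276→2 (wrap): 288-276+2 = 14 bp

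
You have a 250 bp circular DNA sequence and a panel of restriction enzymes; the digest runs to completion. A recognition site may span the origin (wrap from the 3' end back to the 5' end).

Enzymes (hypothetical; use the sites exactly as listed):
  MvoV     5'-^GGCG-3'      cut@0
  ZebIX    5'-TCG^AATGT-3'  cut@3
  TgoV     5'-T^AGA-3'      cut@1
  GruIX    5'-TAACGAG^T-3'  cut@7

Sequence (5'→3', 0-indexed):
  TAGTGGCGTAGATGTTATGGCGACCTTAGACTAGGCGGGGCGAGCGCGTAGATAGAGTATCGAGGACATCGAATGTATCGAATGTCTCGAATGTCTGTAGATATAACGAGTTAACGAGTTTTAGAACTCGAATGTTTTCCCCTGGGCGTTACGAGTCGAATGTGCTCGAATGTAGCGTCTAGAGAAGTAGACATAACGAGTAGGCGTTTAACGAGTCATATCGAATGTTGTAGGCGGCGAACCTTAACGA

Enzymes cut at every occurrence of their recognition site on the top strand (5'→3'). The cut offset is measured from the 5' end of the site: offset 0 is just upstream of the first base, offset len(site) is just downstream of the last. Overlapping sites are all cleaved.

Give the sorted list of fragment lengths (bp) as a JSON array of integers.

[2,3,4,4,5,5,6,8,8,8,8,9,9,9,9,9,9,10,11,12,12,12,13,14,14,18,19]

Site scan:
  MvoV GGCG/0: at [4, 18, 33, 38, 144, 202, 232, 235] ⇒ [4, 18, 33, 38, 144, 202, 232, 235]
  ZebIX TCGAATGT/3: at [68, 77, 86, 127, 155, 165, 220] ⇒ [71, 80, 89, 130, 158, 168, 223]
  TgoV TAGA/1: at [8, 26, 48, 52, 97, 121, 179, 187] ⇒ [9, 27, 49, 53, 98, 122, 180, 188]
  GruIX TAACGAGT/7: at [103, 111, 193, 208] ⇒ [110, 118, 200, 215]

All cut coordinates (distinct, sorted): [4, 9, 18, 27, 33, 38, 49, 53, 71, 80, 89, 98, 110, 118, 122, 130, 144, 158, 168, 180, 188, 200, 202, 215, 223, 232, 235]

Fragment lengths:
  4→9: 5 bp
  9→18: 9 bp
  18→27: 9 bp
  27→33: 6 bp
  33→38: 5 bp
  38→49: 11 bp
  49→53: 4 bp
  53→71: 18 bp
  71→80: 9 bp
  80→89: 9 bp
  89→98: 9 bp
  98→110: 12 bp
  110→118: 8 bp
  118→122: 4 bp
  122→130: 8 bp
  130→144: 14 bp
  144→158: 14 bp
  158→168: 10 bp
  168→180: 12 bp
  180→188: 8 bp
  188→200: 12 bp
  200→202: 2 bp
  202→215: 13 bp
  215→223: 8 bp
  223→232: 9 bp
  232→235: 3 bp
  235→4 (wrap): 250-235+4 = 19 bp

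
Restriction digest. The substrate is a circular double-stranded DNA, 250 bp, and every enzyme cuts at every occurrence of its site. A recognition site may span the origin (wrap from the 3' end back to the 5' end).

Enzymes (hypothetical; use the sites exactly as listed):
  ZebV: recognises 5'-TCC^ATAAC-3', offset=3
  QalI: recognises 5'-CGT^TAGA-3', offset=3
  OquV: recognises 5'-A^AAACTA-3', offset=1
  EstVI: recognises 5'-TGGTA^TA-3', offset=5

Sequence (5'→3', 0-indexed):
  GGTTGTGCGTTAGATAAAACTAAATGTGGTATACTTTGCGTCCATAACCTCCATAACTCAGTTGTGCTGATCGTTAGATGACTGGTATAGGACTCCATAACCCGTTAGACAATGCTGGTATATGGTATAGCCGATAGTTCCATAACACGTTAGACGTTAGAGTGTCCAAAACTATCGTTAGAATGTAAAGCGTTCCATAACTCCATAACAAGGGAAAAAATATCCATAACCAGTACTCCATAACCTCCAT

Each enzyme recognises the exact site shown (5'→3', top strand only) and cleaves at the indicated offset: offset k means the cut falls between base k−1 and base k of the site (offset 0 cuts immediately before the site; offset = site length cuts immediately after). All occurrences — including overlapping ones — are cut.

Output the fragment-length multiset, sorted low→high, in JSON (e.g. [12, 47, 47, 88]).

[6,7,7,8,9,9,9,9,10,11,12,13,14,14,15,15,18,21,21,22]

Scan for sites:
  ZebV (TCCATAAC, off=3): starts [40, 49, 93, 138, 193, 201, 222, 236] → cuts [43, 52, 96, 141, 196, 204, 225, 239]
  QalI (CGTTAGA, off=3): starts [7, 71, 102, 147, 154, 175] → cuts [10, 74, 105, 150, 157, 178]
  OquV (AAAACTA, off=1): starts [15, 167] → cuts [16, 168]
  EstVI (TGGTATA, off=5): starts [26, 82, 115, 122] → cuts [31, 87, 120, 127]

All cut coordinates (distinct, sorted): [10, 16, 31, 43, 52, 74, 87, 96, 105, 120, 127, 141, 150, 157, 168, 178, 196, 204, 225, 239]

Fragment lengths:
  10→16: 6 bp
  16→31: 15 bp
  31→43: 12 bp
  43→52: 9 bp
  52→74: 22 bp
  74→87: 13 bp
  87→96: 9 bp
  96→105: 9 bp
  105→120: 15 bp
  120→127: 7 bp
  127→141: 14 bp
  141→150: 9 bp
  150→157: 7 bp
  157→168: 11 bp
  168→178: 10 bp
  178→196: 18 bp
  196→204: 8 bp
  204→225: 21 bp
  225→239: 14 bp
  239→10 (wrap): 250-239+10 = 21 bp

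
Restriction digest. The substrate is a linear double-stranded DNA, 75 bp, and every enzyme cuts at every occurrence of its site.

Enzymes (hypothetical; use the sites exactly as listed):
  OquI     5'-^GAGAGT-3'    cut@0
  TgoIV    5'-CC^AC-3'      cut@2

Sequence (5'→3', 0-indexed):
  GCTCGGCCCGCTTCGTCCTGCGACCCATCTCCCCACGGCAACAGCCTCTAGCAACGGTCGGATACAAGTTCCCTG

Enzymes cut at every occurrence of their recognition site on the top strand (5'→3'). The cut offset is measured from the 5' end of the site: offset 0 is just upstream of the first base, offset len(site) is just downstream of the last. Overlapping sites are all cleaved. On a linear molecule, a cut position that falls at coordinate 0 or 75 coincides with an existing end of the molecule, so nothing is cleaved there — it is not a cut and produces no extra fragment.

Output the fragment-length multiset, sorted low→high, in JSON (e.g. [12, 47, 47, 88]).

[34,41]

Site scan:
  OquI (GAGAGT, off=0): no sites
  TgoIV CCAC/2: at [32] ⇒ [34]

Pooled cuts: [34]

Fragment lengths:
  [0,34): 34 bp
  [34,75): 41 bp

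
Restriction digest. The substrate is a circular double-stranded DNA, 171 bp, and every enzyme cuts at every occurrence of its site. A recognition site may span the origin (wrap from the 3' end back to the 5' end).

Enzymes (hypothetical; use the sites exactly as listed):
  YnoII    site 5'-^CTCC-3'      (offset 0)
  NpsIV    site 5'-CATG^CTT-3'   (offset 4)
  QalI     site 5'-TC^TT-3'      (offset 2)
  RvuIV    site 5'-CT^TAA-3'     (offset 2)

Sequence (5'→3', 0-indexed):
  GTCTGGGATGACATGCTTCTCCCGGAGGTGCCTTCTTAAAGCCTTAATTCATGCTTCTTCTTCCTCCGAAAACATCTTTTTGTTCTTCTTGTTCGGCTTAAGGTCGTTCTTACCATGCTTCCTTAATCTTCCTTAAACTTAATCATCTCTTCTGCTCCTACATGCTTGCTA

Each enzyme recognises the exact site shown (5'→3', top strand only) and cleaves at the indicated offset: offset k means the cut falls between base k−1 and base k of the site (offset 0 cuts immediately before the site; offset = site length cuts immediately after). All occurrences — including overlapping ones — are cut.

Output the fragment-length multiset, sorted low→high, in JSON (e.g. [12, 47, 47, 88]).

Scan for sites:
  YnoII CTCC/0: at [18, 63, 154] ⇒ [18, 63, 154]
  NpsIV CATGCTT/4: at [11, 49, 113, 160] ⇒ [15, 53, 117, 164]
  QalI TCTT/2: at [33, 55, 58, 74, 83, 86, 107, 126, 147] ⇒ [35, 57, 60, 76, 85, 88, 109, 128, 149]
  RvuIV CTTAA/2: at [34, 42, 96, 121, 131, 137] ⇒ [36, 44, 98, 123, 133, 139]

All cut coordinates (distinct, sorted): [15, 18, 35, 36, 44, 53, 57, 60, 63, 76, 85, 88, 98, 109, 117, 123, 128, 133, 139, 149, 154, 164]

Fragments:
  15→18: 3 bp
  18→35: 17 bp
  35→36: 1 bp
  36→44: 8 bp
  44→53: 9 bp
  53→57: 4 bp
  57→60: 3 bp
  60→63: 3 bp
  63→76: 13 bp
  76→85: 9 bp
  85→88: 3 bp
  88→98: 10 bp
  98→109: 11 bp
  109→117: 8 bp
  117→123: 6 bp
  123→128: 5 bp
  128→133: 5 bp
  133→139: 6 bp
  139→149: 10 bp
  149→154: 5 bp
  154→164: 10 bp
  164→15 (wrap): 171-164+15 = 22 bp

[1,3,3,3,3,4,5,5,5,6,6,8,8,9,9,10,10,10,11,13,17,22]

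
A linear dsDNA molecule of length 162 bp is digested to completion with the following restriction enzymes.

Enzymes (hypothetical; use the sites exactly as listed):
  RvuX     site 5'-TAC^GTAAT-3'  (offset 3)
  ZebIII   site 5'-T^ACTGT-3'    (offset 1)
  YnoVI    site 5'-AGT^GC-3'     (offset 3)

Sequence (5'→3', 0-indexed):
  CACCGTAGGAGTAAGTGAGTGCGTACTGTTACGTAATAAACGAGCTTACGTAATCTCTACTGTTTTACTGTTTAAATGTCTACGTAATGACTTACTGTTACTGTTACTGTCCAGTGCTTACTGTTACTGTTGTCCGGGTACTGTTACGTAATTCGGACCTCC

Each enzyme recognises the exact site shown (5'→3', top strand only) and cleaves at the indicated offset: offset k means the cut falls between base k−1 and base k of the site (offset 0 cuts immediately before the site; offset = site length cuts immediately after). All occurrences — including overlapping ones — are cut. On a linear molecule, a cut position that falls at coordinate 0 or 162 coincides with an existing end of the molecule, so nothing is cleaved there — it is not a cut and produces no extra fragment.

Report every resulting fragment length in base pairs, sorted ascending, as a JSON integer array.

[4,4,6,6,6,8,8,8,9,10,10,14,15,17,17,20]

Scan for sites:
  RvuX (TACGTAAT, off=3): starts [29, 46, 80, 144] → cuts [32, 49, 83, 147]
  ZebIII (TACTGT, off=1): starts [23, 57, 65, 92, 98, 104, 118, 124, 138] → cuts [24, 58, 66, 93, 99, 105, 119, 125, 139]
  YnoVI (AGTGC, off=3): starts [17, 112] → cuts [20, 115]

All cut coordinates (distinct, sorted): [20, 24, 32, 49, 58, 66, 83, 93, 99, 105, 115, 119, 125, 139, 147]

Fragments:
  [0,20): 20 bp
  [20,24): 4 bp
  [24,32): 8 bp
  [32,49): 17 bp
  [49,58): 9 bp
  [58,66): 8 bp
  [66,83): 17 bp
  [83,93): 10 bp
  [93,99): 6 bp
  [99,105): 6 bp
  [105,115): 10 bp
  [115,119): 4 bp
  [119,125): 6 bp
  [125,139): 14 bp
  [139,147): 8 bp
  [147,162): 15 bp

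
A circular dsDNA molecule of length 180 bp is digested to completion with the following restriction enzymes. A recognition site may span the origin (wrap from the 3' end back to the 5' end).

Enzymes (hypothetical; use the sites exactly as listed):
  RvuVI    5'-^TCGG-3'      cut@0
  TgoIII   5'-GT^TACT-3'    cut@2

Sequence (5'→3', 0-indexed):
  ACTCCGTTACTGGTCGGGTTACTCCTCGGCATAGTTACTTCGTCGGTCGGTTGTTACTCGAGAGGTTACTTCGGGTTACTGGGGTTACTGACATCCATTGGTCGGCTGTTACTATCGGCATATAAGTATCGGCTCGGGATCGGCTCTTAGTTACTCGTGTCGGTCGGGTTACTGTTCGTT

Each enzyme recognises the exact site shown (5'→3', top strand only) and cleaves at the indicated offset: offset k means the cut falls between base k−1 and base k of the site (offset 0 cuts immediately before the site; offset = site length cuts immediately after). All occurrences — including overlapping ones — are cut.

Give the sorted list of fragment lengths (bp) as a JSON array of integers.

[4,4,4,5,5,6,6,6,6,6,6,7,8,8,8,8,9,10,10,12,12,14,16]

Scan for sites:
  RvuVI TCGG/0: at [13, 25, 42, 46, 70, 101, 114, 128, 133, 139, 159, 163] ⇒ [13, 25, 42, 46, 70, 101, 114, 128, 133, 139, 159, 163]
  TgoIII GTTACT/2: at [5, 17, 33, 52, 64, 74, 83, 107, 149, 167, 177] ⇒ [7, 19, 35, 54, 66, 76, 85, 109, 151, 169, 179]

Pooled cuts: [7, 13, 19, 25, 35, 42, 46, 54, 66, 70, 76, 85, 101, 109, 114, 128, 133, 139, 151, 159, 163, 169, 179]

Fragments:
  7→13: 6 bp
  13→19: 6 bp
  19→25: 6 bp
  25→35: 10 bp
  35→42: 7 bp
  42→46: 4 bp
  46→54: 8 bp
  54→66: 12 bp
  66→70: 4 bp
  70→76: 6 bp
  76→85: 9 bp
  85→101: 16 bp
  101→109: 8 bp
  109→114: 5 bp
  114→128: 14 bp
  128→133: 5 bp
  133→139: 6 bp
  139→151: 12 bp
  151→159: 8 bp
  159→163: 4 bp
  163→169: 6 bp
  169→179: 10 bp
  179→7 (wrap): 180-179+7 = 8 bp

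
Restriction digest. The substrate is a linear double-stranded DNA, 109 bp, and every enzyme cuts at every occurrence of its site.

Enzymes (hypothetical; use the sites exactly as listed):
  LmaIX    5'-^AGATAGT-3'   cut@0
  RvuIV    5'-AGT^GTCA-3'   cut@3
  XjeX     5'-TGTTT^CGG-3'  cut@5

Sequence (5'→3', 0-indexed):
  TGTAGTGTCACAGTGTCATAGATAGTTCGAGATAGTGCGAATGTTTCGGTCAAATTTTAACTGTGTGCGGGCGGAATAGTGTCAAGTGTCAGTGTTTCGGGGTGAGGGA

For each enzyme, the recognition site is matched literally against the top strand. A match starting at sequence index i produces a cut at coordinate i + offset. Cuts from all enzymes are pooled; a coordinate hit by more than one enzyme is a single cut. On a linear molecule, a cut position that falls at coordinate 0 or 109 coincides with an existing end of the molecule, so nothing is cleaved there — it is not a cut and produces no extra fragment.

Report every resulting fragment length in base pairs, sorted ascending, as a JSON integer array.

Site scan:
  LmaIX AGATAGT/0: at [19, 29] ⇒ [19, 29]
  RvuIV AGTGTCA/3: at [3, 11, 77, 84] ⇒ [6, 14, 80, 87]
  XjeX TGTTTCGG/5: at [41, 92] ⇒ [46, 97]

All cut coordinates (distinct, sorted): [6, 14, 19, 29, 46, 80, 87, 97]

Fragment lengths:
  [0,6): 6 bp
  [6,14): 8 bp
  [14,19): 5 bp
  [19,29): 10 bp
  [29,46): 17 bp
  [46,80): 34 bp
  [80,87): 7 bp
  [87,97): 10 bp
  [97,109): 12 bp

[5,6,7,8,10,10,12,17,34]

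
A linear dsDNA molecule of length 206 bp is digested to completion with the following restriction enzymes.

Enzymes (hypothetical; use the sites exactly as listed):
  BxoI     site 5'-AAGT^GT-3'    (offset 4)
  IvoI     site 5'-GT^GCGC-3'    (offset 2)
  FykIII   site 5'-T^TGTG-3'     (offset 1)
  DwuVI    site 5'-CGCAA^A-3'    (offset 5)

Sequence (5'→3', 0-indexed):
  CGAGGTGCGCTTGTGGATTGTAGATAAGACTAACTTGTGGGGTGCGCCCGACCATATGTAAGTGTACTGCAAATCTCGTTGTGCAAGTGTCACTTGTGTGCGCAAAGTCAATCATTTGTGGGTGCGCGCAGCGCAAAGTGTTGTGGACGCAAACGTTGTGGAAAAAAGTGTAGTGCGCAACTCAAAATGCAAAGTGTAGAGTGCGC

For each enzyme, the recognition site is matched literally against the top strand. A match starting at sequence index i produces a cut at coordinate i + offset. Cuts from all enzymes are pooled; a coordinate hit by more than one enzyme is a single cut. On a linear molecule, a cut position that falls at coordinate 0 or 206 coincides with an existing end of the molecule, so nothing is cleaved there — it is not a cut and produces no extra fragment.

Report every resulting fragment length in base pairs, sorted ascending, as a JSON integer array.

[2,3,4,4,5,5,5,6,6,6,7,7,8,9,11,11,13,13,16,20,21,24]

Scan for sites:
  BxoI (AAGTGT, off=4): starts [59, 84, 135, 165, 191] → cuts [63, 88, 139, 169, 195]
  IvoI (GTGCGC, off=2): starts [4, 41, 97, 121, 172, 200] → cuts [6, 43, 99, 123, 174, 202]
  FykIII (TTGTG, off=1): starts [10, 34, 78, 93, 115, 140, 155] → cuts [11, 35, 79, 94, 116, 141, 156]
  DwuVI (CGCAAA, off=5): starts [100, 131, 147] → cuts [105, 136, 152]

Pooled cuts: [6, 11, 35, 43, 63, 79, 88, 94, 99, 105, 116, 123, 136, 139, 141, 152, 156, 169, 174, 195, 202]

Fragment lengths:
  [0,6): 6 bp
  [6,11): 5 bp
  [11,35): 24 bp
  [35,43): 8 bp
  [43,63): 20 bp
  [63,79): 16 bp
  [79,88): 9 bp
  [88,94): 6 bp
  [94,99): 5 bp
  [99,105): 6 bp
  [105,116): 11 bp
  [116,123): 7 bp
  [123,136): 13 bp
  [136,139): 3 bp
  [139,141): 2 bp
  [141,152): 11 bp
  [152,156): 4 bp
  [156,169): 13 bp
  [169,174): 5 bp
  [174,195): 21 bp
  [195,202): 7 bp
  [202,206): 4 bp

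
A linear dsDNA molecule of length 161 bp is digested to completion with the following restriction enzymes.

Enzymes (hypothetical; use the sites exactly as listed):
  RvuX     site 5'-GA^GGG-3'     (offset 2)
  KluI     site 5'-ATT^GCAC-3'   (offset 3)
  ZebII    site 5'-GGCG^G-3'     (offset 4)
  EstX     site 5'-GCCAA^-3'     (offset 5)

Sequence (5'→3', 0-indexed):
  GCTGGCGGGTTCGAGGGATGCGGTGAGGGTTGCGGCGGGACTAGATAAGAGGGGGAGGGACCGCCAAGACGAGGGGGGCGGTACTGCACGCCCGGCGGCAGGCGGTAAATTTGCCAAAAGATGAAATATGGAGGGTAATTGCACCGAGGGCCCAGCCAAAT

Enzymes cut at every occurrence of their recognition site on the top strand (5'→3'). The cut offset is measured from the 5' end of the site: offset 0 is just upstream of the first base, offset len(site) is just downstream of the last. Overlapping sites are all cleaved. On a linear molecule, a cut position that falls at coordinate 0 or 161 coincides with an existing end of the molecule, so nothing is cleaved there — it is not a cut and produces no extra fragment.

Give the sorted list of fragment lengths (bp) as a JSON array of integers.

[2,5,6,7,7,7,7,8,8,11,11,12,12,13,13,15,17]

Per-enzyme occurrences:
  RvuX GAGGG/2: at [12, 24, 48, 54, 70, 130, 145] ⇒ [14, 26, 50, 56, 72, 132, 147]
  KluI ATTGCAC/3: at [137] ⇒ [140]
  ZebII GGCGG/4: at [3, 33, 76, 93, 100] ⇒ [7, 37, 80, 97, 104]
  EstX GCCAA/5: at [62, 112, 154] ⇒ [67, 117, 159]

All cut coordinates (distinct, sorted): [7, 14, 26, 37, 50, 56, 67, 72, 80, 97, 104, 117, 132, 140, 147, 159]

Fragment lengths:
  [0,7): 7 bp
  [7,14): 7 bp
  [14,26): 12 bp
  [26,37): 11 bp
  [37,50): 13 bp
  [50,56): 6 bp
  [56,67): 11 bp
  [67,72): 5 bp
  [72,80): 8 bp
  [80,97): 17 bp
  [97,104): 7 bp
  [104,117): 13 bp
  [117,132): 15 bp
  [132,140): 8 bp
  [140,147): 7 bp
  [147,159): 12 bp
  [159,161): 2 bp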